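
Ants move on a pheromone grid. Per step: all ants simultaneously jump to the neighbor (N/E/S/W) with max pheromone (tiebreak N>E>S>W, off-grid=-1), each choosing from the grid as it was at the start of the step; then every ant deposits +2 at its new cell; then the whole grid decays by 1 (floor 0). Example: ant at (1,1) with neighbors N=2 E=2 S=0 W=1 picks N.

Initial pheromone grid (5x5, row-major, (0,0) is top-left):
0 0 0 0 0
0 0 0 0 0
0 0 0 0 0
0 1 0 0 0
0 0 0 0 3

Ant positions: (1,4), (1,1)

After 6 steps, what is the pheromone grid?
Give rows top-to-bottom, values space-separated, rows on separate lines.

After step 1: ants at (0,4),(0,1)
  0 1 0 0 1
  0 0 0 0 0
  0 0 0 0 0
  0 0 0 0 0
  0 0 0 0 2
After step 2: ants at (1,4),(0,2)
  0 0 1 0 0
  0 0 0 0 1
  0 0 0 0 0
  0 0 0 0 0
  0 0 0 0 1
After step 3: ants at (0,4),(0,3)
  0 0 0 1 1
  0 0 0 0 0
  0 0 0 0 0
  0 0 0 0 0
  0 0 0 0 0
After step 4: ants at (0,3),(0,4)
  0 0 0 2 2
  0 0 0 0 0
  0 0 0 0 0
  0 0 0 0 0
  0 0 0 0 0
After step 5: ants at (0,4),(0,3)
  0 0 0 3 3
  0 0 0 0 0
  0 0 0 0 0
  0 0 0 0 0
  0 0 0 0 0
After step 6: ants at (0,3),(0,4)
  0 0 0 4 4
  0 0 0 0 0
  0 0 0 0 0
  0 0 0 0 0
  0 0 0 0 0

0 0 0 4 4
0 0 0 0 0
0 0 0 0 0
0 0 0 0 0
0 0 0 0 0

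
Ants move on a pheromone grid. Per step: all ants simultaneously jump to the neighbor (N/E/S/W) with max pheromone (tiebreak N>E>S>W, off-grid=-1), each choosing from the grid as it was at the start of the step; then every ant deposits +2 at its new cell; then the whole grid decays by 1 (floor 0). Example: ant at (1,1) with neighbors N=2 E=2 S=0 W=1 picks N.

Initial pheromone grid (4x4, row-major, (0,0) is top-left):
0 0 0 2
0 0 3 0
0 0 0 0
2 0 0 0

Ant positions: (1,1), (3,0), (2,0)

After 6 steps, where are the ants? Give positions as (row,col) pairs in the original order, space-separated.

Step 1: ant0:(1,1)->E->(1,2) | ant1:(3,0)->N->(2,0) | ant2:(2,0)->S->(3,0)
  grid max=4 at (1,2)
Step 2: ant0:(1,2)->N->(0,2) | ant1:(2,0)->S->(3,0) | ant2:(3,0)->N->(2,0)
  grid max=4 at (3,0)
Step 3: ant0:(0,2)->S->(1,2) | ant1:(3,0)->N->(2,0) | ant2:(2,0)->S->(3,0)
  grid max=5 at (3,0)
Step 4: ant0:(1,2)->N->(0,2) | ant1:(2,0)->S->(3,0) | ant2:(3,0)->N->(2,0)
  grid max=6 at (3,0)
Step 5: ant0:(0,2)->S->(1,2) | ant1:(3,0)->N->(2,0) | ant2:(2,0)->S->(3,0)
  grid max=7 at (3,0)
Step 6: ant0:(1,2)->N->(0,2) | ant1:(2,0)->S->(3,0) | ant2:(3,0)->N->(2,0)
  grid max=8 at (3,0)

(0,2) (3,0) (2,0)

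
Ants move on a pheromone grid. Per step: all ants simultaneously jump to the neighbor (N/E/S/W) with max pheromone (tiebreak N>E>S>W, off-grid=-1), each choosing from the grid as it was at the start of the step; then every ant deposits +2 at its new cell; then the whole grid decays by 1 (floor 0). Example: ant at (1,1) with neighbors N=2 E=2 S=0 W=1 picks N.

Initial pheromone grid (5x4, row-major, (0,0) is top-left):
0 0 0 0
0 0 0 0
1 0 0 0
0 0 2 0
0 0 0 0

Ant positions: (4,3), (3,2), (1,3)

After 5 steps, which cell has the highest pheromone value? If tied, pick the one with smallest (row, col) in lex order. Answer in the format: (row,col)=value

Answer: (2,2)=5

Derivation:
Step 1: ant0:(4,3)->N->(3,3) | ant1:(3,2)->N->(2,2) | ant2:(1,3)->N->(0,3)
  grid max=1 at (0,3)
Step 2: ant0:(3,3)->W->(3,2) | ant1:(2,2)->S->(3,2) | ant2:(0,3)->S->(1,3)
  grid max=4 at (3,2)
Step 3: ant0:(3,2)->N->(2,2) | ant1:(3,2)->N->(2,2) | ant2:(1,3)->N->(0,3)
  grid max=3 at (2,2)
Step 4: ant0:(2,2)->S->(3,2) | ant1:(2,2)->S->(3,2) | ant2:(0,3)->S->(1,3)
  grid max=6 at (3,2)
Step 5: ant0:(3,2)->N->(2,2) | ant1:(3,2)->N->(2,2) | ant2:(1,3)->N->(0,3)
  grid max=5 at (2,2)
Final grid:
  0 0 0 1
  0 0 0 0
  0 0 5 0
  0 0 5 0
  0 0 0 0
Max pheromone 5 at (2,2)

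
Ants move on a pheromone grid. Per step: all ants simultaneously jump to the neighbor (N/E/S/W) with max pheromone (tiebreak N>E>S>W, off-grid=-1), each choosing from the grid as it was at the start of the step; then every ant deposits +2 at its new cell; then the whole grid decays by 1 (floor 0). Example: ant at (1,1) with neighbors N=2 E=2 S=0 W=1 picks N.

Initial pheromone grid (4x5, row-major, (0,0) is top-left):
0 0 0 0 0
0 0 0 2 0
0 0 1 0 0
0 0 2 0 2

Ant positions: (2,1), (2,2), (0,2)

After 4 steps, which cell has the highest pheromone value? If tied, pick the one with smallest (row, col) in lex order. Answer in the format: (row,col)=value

Answer: (3,2)=6

Derivation:
Step 1: ant0:(2,1)->E->(2,2) | ant1:(2,2)->S->(3,2) | ant2:(0,2)->E->(0,3)
  grid max=3 at (3,2)
Step 2: ant0:(2,2)->S->(3,2) | ant1:(3,2)->N->(2,2) | ant2:(0,3)->S->(1,3)
  grid max=4 at (3,2)
Step 3: ant0:(3,2)->N->(2,2) | ant1:(2,2)->S->(3,2) | ant2:(1,3)->N->(0,3)
  grid max=5 at (3,2)
Step 4: ant0:(2,2)->S->(3,2) | ant1:(3,2)->N->(2,2) | ant2:(0,3)->S->(1,3)
  grid max=6 at (3,2)
Final grid:
  0 0 0 0 0
  0 0 0 2 0
  0 0 5 0 0
  0 0 6 0 0
Max pheromone 6 at (3,2)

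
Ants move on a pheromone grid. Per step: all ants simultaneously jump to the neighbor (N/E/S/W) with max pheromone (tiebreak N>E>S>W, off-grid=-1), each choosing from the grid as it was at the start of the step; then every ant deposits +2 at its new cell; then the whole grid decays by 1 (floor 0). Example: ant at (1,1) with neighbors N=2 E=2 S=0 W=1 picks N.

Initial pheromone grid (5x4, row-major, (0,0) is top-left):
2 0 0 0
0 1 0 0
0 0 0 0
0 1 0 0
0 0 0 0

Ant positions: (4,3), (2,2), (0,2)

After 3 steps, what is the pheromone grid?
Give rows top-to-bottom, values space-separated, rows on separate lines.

After step 1: ants at (3,3),(1,2),(0,3)
  1 0 0 1
  0 0 1 0
  0 0 0 0
  0 0 0 1
  0 0 0 0
After step 2: ants at (2,3),(0,2),(1,3)
  0 0 1 0
  0 0 0 1
  0 0 0 1
  0 0 0 0
  0 0 0 0
After step 3: ants at (1,3),(0,3),(2,3)
  0 0 0 1
  0 0 0 2
  0 0 0 2
  0 0 0 0
  0 0 0 0

0 0 0 1
0 0 0 2
0 0 0 2
0 0 0 0
0 0 0 0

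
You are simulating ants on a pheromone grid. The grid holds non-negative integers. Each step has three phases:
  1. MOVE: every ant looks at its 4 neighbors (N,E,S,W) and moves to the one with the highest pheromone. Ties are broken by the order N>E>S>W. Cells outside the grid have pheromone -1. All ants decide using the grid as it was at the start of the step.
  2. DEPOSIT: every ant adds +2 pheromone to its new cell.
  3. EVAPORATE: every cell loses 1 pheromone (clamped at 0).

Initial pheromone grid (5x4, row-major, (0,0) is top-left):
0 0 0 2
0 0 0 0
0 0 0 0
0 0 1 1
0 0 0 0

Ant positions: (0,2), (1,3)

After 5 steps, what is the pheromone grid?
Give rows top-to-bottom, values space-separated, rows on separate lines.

After step 1: ants at (0,3),(0,3)
  0 0 0 5
  0 0 0 0
  0 0 0 0
  0 0 0 0
  0 0 0 0
After step 2: ants at (1,3),(1,3)
  0 0 0 4
  0 0 0 3
  0 0 0 0
  0 0 0 0
  0 0 0 0
After step 3: ants at (0,3),(0,3)
  0 0 0 7
  0 0 0 2
  0 0 0 0
  0 0 0 0
  0 0 0 0
After step 4: ants at (1,3),(1,3)
  0 0 0 6
  0 0 0 5
  0 0 0 0
  0 0 0 0
  0 0 0 0
After step 5: ants at (0,3),(0,3)
  0 0 0 9
  0 0 0 4
  0 0 0 0
  0 0 0 0
  0 0 0 0

0 0 0 9
0 0 0 4
0 0 0 0
0 0 0 0
0 0 0 0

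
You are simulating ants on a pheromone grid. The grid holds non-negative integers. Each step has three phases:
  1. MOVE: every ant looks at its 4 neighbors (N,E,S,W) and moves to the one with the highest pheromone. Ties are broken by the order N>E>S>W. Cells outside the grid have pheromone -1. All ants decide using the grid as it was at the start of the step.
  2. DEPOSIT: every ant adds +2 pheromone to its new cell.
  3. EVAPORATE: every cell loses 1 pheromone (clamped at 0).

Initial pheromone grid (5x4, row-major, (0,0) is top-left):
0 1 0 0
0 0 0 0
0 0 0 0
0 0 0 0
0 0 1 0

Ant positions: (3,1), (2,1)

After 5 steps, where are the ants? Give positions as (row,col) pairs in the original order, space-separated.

Step 1: ant0:(3,1)->N->(2,1) | ant1:(2,1)->N->(1,1)
  grid max=1 at (1,1)
Step 2: ant0:(2,1)->N->(1,1) | ant1:(1,1)->S->(2,1)
  grid max=2 at (1,1)
Step 3: ant0:(1,1)->S->(2,1) | ant1:(2,1)->N->(1,1)
  grid max=3 at (1,1)
Step 4: ant0:(2,1)->N->(1,1) | ant1:(1,1)->S->(2,1)
  grid max=4 at (1,1)
Step 5: ant0:(1,1)->S->(2,1) | ant1:(2,1)->N->(1,1)
  grid max=5 at (1,1)

(2,1) (1,1)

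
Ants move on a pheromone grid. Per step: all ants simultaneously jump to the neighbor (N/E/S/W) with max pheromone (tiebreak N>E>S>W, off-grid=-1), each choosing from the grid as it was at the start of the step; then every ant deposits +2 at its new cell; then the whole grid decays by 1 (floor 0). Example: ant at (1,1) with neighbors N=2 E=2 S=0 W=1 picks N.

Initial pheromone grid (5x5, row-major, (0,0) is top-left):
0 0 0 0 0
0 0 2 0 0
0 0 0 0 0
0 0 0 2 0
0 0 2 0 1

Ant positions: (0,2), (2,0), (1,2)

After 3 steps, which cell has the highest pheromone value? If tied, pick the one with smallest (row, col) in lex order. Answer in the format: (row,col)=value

Step 1: ant0:(0,2)->S->(1,2) | ant1:(2,0)->N->(1,0) | ant2:(1,2)->N->(0,2)
  grid max=3 at (1,2)
Step 2: ant0:(1,2)->N->(0,2) | ant1:(1,0)->N->(0,0) | ant2:(0,2)->S->(1,2)
  grid max=4 at (1,2)
Step 3: ant0:(0,2)->S->(1,2) | ant1:(0,0)->E->(0,1) | ant2:(1,2)->N->(0,2)
  grid max=5 at (1,2)
Final grid:
  0 1 3 0 0
  0 0 5 0 0
  0 0 0 0 0
  0 0 0 0 0
  0 0 0 0 0
Max pheromone 5 at (1,2)

Answer: (1,2)=5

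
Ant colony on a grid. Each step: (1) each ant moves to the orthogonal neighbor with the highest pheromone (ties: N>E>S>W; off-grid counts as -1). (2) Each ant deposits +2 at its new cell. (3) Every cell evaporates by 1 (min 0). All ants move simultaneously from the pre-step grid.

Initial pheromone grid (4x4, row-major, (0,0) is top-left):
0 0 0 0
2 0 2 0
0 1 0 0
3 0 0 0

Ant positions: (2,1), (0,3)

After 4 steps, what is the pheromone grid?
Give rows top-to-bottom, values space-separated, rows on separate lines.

After step 1: ants at (1,1),(1,3)
  0 0 0 0
  1 1 1 1
  0 0 0 0
  2 0 0 0
After step 2: ants at (1,2),(1,2)
  0 0 0 0
  0 0 4 0
  0 0 0 0
  1 0 0 0
After step 3: ants at (0,2),(0,2)
  0 0 3 0
  0 0 3 0
  0 0 0 0
  0 0 0 0
After step 4: ants at (1,2),(1,2)
  0 0 2 0
  0 0 6 0
  0 0 0 0
  0 0 0 0

0 0 2 0
0 0 6 0
0 0 0 0
0 0 0 0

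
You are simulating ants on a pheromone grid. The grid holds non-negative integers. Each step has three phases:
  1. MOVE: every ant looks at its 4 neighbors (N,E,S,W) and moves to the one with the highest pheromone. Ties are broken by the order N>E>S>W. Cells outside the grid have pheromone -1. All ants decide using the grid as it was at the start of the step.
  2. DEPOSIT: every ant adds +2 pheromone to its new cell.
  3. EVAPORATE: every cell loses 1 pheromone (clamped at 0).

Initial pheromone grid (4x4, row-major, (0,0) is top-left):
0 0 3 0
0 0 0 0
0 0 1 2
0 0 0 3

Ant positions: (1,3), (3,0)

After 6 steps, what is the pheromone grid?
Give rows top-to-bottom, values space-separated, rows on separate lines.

After step 1: ants at (2,3),(2,0)
  0 0 2 0
  0 0 0 0
  1 0 0 3
  0 0 0 2
After step 2: ants at (3,3),(1,0)
  0 0 1 0
  1 0 0 0
  0 0 0 2
  0 0 0 3
After step 3: ants at (2,3),(0,0)
  1 0 0 0
  0 0 0 0
  0 0 0 3
  0 0 0 2
After step 4: ants at (3,3),(0,1)
  0 1 0 0
  0 0 0 0
  0 0 0 2
  0 0 0 3
After step 5: ants at (2,3),(0,2)
  0 0 1 0
  0 0 0 0
  0 0 0 3
  0 0 0 2
After step 6: ants at (3,3),(0,3)
  0 0 0 1
  0 0 0 0
  0 0 0 2
  0 0 0 3

0 0 0 1
0 0 0 0
0 0 0 2
0 0 0 3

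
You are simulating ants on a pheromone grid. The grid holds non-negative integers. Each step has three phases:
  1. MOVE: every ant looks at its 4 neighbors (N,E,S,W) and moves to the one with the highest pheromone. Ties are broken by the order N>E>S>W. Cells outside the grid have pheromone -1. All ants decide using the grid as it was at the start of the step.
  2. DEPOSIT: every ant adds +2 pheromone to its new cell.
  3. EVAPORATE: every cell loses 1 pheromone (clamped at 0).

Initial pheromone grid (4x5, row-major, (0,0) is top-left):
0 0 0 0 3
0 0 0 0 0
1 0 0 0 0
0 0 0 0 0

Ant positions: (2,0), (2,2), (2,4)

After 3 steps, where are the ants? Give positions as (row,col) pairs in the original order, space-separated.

Step 1: ant0:(2,0)->N->(1,0) | ant1:(2,2)->N->(1,2) | ant2:(2,4)->N->(1,4)
  grid max=2 at (0,4)
Step 2: ant0:(1,0)->N->(0,0) | ant1:(1,2)->N->(0,2) | ant2:(1,4)->N->(0,4)
  grid max=3 at (0,4)
Step 3: ant0:(0,0)->E->(0,1) | ant1:(0,2)->E->(0,3) | ant2:(0,4)->S->(1,4)
  grid max=2 at (0,4)

(0,1) (0,3) (1,4)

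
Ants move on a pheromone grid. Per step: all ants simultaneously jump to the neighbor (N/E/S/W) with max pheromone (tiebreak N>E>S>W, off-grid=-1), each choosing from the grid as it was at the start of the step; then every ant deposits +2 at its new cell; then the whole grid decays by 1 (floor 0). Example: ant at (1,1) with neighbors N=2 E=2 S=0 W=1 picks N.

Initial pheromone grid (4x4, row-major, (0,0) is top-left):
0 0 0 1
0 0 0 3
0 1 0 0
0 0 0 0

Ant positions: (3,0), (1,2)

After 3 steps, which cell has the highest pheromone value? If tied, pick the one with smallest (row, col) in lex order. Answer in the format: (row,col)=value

Step 1: ant0:(3,0)->N->(2,0) | ant1:(1,2)->E->(1,3)
  grid max=4 at (1,3)
Step 2: ant0:(2,0)->N->(1,0) | ant1:(1,3)->N->(0,3)
  grid max=3 at (1,3)
Step 3: ant0:(1,0)->N->(0,0) | ant1:(0,3)->S->(1,3)
  grid max=4 at (1,3)
Final grid:
  1 0 0 0
  0 0 0 4
  0 0 0 0
  0 0 0 0
Max pheromone 4 at (1,3)

Answer: (1,3)=4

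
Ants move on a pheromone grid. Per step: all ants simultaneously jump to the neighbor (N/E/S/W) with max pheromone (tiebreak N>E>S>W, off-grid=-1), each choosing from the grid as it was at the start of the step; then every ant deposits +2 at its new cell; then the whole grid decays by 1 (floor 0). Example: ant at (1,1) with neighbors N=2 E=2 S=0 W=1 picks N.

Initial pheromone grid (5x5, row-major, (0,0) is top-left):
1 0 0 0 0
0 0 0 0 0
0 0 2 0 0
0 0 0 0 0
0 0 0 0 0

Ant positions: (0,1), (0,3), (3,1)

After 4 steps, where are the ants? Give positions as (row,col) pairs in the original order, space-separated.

Step 1: ant0:(0,1)->W->(0,0) | ant1:(0,3)->E->(0,4) | ant2:(3,1)->N->(2,1)
  grid max=2 at (0,0)
Step 2: ant0:(0,0)->E->(0,1) | ant1:(0,4)->S->(1,4) | ant2:(2,1)->E->(2,2)
  grid max=2 at (2,2)
Step 3: ant0:(0,1)->W->(0,0) | ant1:(1,4)->N->(0,4) | ant2:(2,2)->N->(1,2)
  grid max=2 at (0,0)
Step 4: ant0:(0,0)->E->(0,1) | ant1:(0,4)->S->(1,4) | ant2:(1,2)->S->(2,2)
  grid max=2 at (2,2)

(0,1) (1,4) (2,2)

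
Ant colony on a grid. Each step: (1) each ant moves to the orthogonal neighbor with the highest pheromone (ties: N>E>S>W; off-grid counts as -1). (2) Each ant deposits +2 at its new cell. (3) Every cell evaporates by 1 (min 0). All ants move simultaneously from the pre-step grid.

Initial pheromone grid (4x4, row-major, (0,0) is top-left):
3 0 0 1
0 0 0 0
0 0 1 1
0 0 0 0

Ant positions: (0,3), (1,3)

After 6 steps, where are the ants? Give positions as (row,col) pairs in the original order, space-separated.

Step 1: ant0:(0,3)->S->(1,3) | ant1:(1,3)->N->(0,3)
  grid max=2 at (0,0)
Step 2: ant0:(1,3)->N->(0,3) | ant1:(0,3)->S->(1,3)
  grid max=3 at (0,3)
Step 3: ant0:(0,3)->S->(1,3) | ant1:(1,3)->N->(0,3)
  grid max=4 at (0,3)
Step 4: ant0:(1,3)->N->(0,3) | ant1:(0,3)->S->(1,3)
  grid max=5 at (0,3)
Step 5: ant0:(0,3)->S->(1,3) | ant1:(1,3)->N->(0,3)
  grid max=6 at (0,3)
Step 6: ant0:(1,3)->N->(0,3) | ant1:(0,3)->S->(1,3)
  grid max=7 at (0,3)

(0,3) (1,3)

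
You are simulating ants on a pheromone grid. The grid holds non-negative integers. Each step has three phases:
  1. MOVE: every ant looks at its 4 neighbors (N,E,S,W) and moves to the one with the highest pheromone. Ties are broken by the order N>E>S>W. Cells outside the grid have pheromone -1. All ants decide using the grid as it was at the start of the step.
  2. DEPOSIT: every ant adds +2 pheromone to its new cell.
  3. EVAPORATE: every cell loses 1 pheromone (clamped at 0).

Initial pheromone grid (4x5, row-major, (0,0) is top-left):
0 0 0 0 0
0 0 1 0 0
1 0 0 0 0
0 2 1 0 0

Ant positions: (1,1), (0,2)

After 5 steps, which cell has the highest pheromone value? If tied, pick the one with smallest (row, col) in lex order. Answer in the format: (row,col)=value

Step 1: ant0:(1,1)->E->(1,2) | ant1:(0,2)->S->(1,2)
  grid max=4 at (1,2)
Step 2: ant0:(1,2)->N->(0,2) | ant1:(1,2)->N->(0,2)
  grid max=3 at (0,2)
Step 3: ant0:(0,2)->S->(1,2) | ant1:(0,2)->S->(1,2)
  grid max=6 at (1,2)
Step 4: ant0:(1,2)->N->(0,2) | ant1:(1,2)->N->(0,2)
  grid max=5 at (0,2)
Step 5: ant0:(0,2)->S->(1,2) | ant1:(0,2)->S->(1,2)
  grid max=8 at (1,2)
Final grid:
  0 0 4 0 0
  0 0 8 0 0
  0 0 0 0 0
  0 0 0 0 0
Max pheromone 8 at (1,2)

Answer: (1,2)=8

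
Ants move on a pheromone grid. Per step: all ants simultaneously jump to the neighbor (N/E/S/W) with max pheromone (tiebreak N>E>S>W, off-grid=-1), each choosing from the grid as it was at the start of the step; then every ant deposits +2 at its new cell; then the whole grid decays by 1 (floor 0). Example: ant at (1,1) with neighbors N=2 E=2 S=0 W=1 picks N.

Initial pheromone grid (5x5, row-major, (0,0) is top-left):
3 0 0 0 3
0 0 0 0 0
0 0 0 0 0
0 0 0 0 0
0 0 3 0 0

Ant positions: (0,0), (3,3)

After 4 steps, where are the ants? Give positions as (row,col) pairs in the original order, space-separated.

Step 1: ant0:(0,0)->E->(0,1) | ant1:(3,3)->N->(2,3)
  grid max=2 at (0,0)
Step 2: ant0:(0,1)->W->(0,0) | ant1:(2,3)->N->(1,3)
  grid max=3 at (0,0)
Step 3: ant0:(0,0)->E->(0,1) | ant1:(1,3)->N->(0,3)
  grid max=2 at (0,0)
Step 4: ant0:(0,1)->W->(0,0) | ant1:(0,3)->E->(0,4)
  grid max=3 at (0,0)

(0,0) (0,4)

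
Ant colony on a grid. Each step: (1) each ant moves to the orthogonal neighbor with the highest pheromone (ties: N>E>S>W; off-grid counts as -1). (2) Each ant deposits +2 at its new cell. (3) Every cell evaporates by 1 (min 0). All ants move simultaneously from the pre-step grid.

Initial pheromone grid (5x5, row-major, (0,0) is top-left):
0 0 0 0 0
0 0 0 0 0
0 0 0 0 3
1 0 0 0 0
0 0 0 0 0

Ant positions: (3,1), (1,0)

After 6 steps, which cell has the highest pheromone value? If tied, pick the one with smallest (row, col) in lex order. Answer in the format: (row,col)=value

Answer: (1,4)=1

Derivation:
Step 1: ant0:(3,1)->W->(3,0) | ant1:(1,0)->N->(0,0)
  grid max=2 at (2,4)
Step 2: ant0:(3,0)->N->(2,0) | ant1:(0,0)->E->(0,1)
  grid max=1 at (0,1)
Step 3: ant0:(2,0)->S->(3,0) | ant1:(0,1)->E->(0,2)
  grid max=2 at (3,0)
Step 4: ant0:(3,0)->N->(2,0) | ant1:(0,2)->E->(0,3)
  grid max=1 at (0,3)
Step 5: ant0:(2,0)->S->(3,0) | ant1:(0,3)->E->(0,4)
  grid max=2 at (3,0)
Step 6: ant0:(3,0)->N->(2,0) | ant1:(0,4)->S->(1,4)
  grid max=1 at (1,4)
Final grid:
  0 0 0 0 0
  0 0 0 0 1
  1 0 0 0 0
  1 0 0 0 0
  0 0 0 0 0
Max pheromone 1 at (1,4)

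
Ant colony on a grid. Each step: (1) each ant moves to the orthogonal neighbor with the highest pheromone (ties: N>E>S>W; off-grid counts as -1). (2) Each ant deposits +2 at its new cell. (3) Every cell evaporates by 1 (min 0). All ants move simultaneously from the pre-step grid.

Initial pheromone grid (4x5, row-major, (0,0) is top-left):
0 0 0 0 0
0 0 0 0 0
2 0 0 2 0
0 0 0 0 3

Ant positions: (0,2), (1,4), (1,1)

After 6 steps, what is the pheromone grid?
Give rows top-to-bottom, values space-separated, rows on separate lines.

After step 1: ants at (0,3),(0,4),(0,1)
  0 1 0 1 1
  0 0 0 0 0
  1 0 0 1 0
  0 0 0 0 2
After step 2: ants at (0,4),(0,3),(0,2)
  0 0 1 2 2
  0 0 0 0 0
  0 0 0 0 0
  0 0 0 0 1
After step 3: ants at (0,3),(0,4),(0,3)
  0 0 0 5 3
  0 0 0 0 0
  0 0 0 0 0
  0 0 0 0 0
After step 4: ants at (0,4),(0,3),(0,4)
  0 0 0 6 6
  0 0 0 0 0
  0 0 0 0 0
  0 0 0 0 0
After step 5: ants at (0,3),(0,4),(0,3)
  0 0 0 9 7
  0 0 0 0 0
  0 0 0 0 0
  0 0 0 0 0
After step 6: ants at (0,4),(0,3),(0,4)
  0 0 0 10 10
  0 0 0 0 0
  0 0 0 0 0
  0 0 0 0 0

0 0 0 10 10
0 0 0 0 0
0 0 0 0 0
0 0 0 0 0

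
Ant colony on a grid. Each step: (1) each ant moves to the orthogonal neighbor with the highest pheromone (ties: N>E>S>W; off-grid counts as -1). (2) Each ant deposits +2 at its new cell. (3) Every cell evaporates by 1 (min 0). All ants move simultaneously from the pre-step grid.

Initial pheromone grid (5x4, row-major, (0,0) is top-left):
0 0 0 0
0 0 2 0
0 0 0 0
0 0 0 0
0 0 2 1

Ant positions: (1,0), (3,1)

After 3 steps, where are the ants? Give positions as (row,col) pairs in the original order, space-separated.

Step 1: ant0:(1,0)->N->(0,0) | ant1:(3,1)->N->(2,1)
  grid max=1 at (0,0)
Step 2: ant0:(0,0)->E->(0,1) | ant1:(2,1)->N->(1,1)
  grid max=1 at (0,1)
Step 3: ant0:(0,1)->S->(1,1) | ant1:(1,1)->N->(0,1)
  grid max=2 at (0,1)

(1,1) (0,1)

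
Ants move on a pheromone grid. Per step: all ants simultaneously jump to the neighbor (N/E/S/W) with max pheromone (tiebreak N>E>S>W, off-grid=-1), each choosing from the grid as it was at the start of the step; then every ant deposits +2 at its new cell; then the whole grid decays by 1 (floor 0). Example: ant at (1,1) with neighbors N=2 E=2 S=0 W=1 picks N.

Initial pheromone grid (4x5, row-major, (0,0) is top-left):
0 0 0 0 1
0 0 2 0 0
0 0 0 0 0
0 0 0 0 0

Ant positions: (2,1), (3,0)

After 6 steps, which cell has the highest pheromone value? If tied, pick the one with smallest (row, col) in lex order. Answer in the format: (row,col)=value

Answer: (1,2)=4

Derivation:
Step 1: ant0:(2,1)->N->(1,1) | ant1:(3,0)->N->(2,0)
  grid max=1 at (1,1)
Step 2: ant0:(1,1)->E->(1,2) | ant1:(2,0)->N->(1,0)
  grid max=2 at (1,2)
Step 3: ant0:(1,2)->N->(0,2) | ant1:(1,0)->N->(0,0)
  grid max=1 at (0,0)
Step 4: ant0:(0,2)->S->(1,2) | ant1:(0,0)->E->(0,1)
  grid max=2 at (1,2)
Step 5: ant0:(1,2)->N->(0,2) | ant1:(0,1)->E->(0,2)
  grid max=3 at (0,2)
Step 6: ant0:(0,2)->S->(1,2) | ant1:(0,2)->S->(1,2)
  grid max=4 at (1,2)
Final grid:
  0 0 2 0 0
  0 0 4 0 0
  0 0 0 0 0
  0 0 0 0 0
Max pheromone 4 at (1,2)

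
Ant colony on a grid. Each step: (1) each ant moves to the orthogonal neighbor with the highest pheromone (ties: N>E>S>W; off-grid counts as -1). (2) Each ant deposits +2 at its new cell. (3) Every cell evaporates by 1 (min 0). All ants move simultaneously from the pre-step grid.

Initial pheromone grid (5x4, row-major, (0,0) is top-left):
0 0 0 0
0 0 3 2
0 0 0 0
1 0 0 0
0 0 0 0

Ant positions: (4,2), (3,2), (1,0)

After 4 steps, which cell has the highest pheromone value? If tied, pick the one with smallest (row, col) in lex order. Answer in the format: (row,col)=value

Answer: (1,2)=7

Derivation:
Step 1: ant0:(4,2)->N->(3,2) | ant1:(3,2)->N->(2,2) | ant2:(1,0)->N->(0,0)
  grid max=2 at (1,2)
Step 2: ant0:(3,2)->N->(2,2) | ant1:(2,2)->N->(1,2) | ant2:(0,0)->E->(0,1)
  grid max=3 at (1,2)
Step 3: ant0:(2,2)->N->(1,2) | ant1:(1,2)->S->(2,2) | ant2:(0,1)->E->(0,2)
  grid max=4 at (1,2)
Step 4: ant0:(1,2)->S->(2,2) | ant1:(2,2)->N->(1,2) | ant2:(0,2)->S->(1,2)
  grid max=7 at (1,2)
Final grid:
  0 0 0 0
  0 0 7 0
  0 0 4 0
  0 0 0 0
  0 0 0 0
Max pheromone 7 at (1,2)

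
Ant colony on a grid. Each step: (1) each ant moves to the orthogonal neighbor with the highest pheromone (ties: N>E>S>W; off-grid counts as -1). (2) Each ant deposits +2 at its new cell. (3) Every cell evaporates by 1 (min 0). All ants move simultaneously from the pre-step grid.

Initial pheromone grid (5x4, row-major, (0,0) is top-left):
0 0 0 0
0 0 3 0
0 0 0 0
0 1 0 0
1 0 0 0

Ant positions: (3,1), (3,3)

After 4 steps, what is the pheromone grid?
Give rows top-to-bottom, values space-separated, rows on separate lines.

After step 1: ants at (2,1),(2,3)
  0 0 0 0
  0 0 2 0
  0 1 0 1
  0 0 0 0
  0 0 0 0
After step 2: ants at (1,1),(1,3)
  0 0 0 0
  0 1 1 1
  0 0 0 0
  0 0 0 0
  0 0 0 0
After step 3: ants at (1,2),(1,2)
  0 0 0 0
  0 0 4 0
  0 0 0 0
  0 0 0 0
  0 0 0 0
After step 4: ants at (0,2),(0,2)
  0 0 3 0
  0 0 3 0
  0 0 0 0
  0 0 0 0
  0 0 0 0

0 0 3 0
0 0 3 0
0 0 0 0
0 0 0 0
0 0 0 0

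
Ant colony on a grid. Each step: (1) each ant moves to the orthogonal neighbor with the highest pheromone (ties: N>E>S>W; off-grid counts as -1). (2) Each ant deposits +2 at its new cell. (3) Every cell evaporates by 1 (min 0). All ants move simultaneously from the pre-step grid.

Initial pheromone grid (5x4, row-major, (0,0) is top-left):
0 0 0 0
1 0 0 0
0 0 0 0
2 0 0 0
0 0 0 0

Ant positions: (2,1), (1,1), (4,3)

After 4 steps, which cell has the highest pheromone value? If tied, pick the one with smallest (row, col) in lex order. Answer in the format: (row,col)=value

Answer: (1,0)=5

Derivation:
Step 1: ant0:(2,1)->N->(1,1) | ant1:(1,1)->W->(1,0) | ant2:(4,3)->N->(3,3)
  grid max=2 at (1,0)
Step 2: ant0:(1,1)->W->(1,0) | ant1:(1,0)->E->(1,1) | ant2:(3,3)->N->(2,3)
  grid max=3 at (1,0)
Step 3: ant0:(1,0)->E->(1,1) | ant1:(1,1)->W->(1,0) | ant2:(2,3)->N->(1,3)
  grid max=4 at (1,0)
Step 4: ant0:(1,1)->W->(1,0) | ant1:(1,0)->E->(1,1) | ant2:(1,3)->N->(0,3)
  grid max=5 at (1,0)
Final grid:
  0 0 0 1
  5 4 0 0
  0 0 0 0
  0 0 0 0
  0 0 0 0
Max pheromone 5 at (1,0)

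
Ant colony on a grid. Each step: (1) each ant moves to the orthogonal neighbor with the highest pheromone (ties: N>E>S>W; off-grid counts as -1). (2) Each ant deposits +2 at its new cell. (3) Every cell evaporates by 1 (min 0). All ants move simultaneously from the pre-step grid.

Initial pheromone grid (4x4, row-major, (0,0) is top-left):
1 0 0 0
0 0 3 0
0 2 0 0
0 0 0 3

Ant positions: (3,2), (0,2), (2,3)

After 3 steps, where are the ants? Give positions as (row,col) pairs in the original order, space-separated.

Step 1: ant0:(3,2)->E->(3,3) | ant1:(0,2)->S->(1,2) | ant2:(2,3)->S->(3,3)
  grid max=6 at (3,3)
Step 2: ant0:(3,3)->N->(2,3) | ant1:(1,2)->N->(0,2) | ant2:(3,3)->N->(2,3)
  grid max=5 at (3,3)
Step 3: ant0:(2,3)->S->(3,3) | ant1:(0,2)->S->(1,2) | ant2:(2,3)->S->(3,3)
  grid max=8 at (3,3)

(3,3) (1,2) (3,3)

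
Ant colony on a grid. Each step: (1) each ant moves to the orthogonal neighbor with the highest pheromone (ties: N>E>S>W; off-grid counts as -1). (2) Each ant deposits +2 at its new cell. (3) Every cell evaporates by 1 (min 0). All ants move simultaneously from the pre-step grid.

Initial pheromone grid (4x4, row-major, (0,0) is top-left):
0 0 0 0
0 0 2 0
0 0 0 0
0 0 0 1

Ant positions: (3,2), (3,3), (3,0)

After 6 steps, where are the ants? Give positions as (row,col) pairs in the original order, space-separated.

Step 1: ant0:(3,2)->E->(3,3) | ant1:(3,3)->N->(2,3) | ant2:(3,0)->N->(2,0)
  grid max=2 at (3,3)
Step 2: ant0:(3,3)->N->(2,3) | ant1:(2,3)->S->(3,3) | ant2:(2,0)->N->(1,0)
  grid max=3 at (3,3)
Step 3: ant0:(2,3)->S->(3,3) | ant1:(3,3)->N->(2,3) | ant2:(1,0)->N->(0,0)
  grid max=4 at (3,3)
Step 4: ant0:(3,3)->N->(2,3) | ant1:(2,3)->S->(3,3) | ant2:(0,0)->E->(0,1)
  grid max=5 at (3,3)
Step 5: ant0:(2,3)->S->(3,3) | ant1:(3,3)->N->(2,3) | ant2:(0,1)->E->(0,2)
  grid max=6 at (3,3)
Step 6: ant0:(3,3)->N->(2,3) | ant1:(2,3)->S->(3,3) | ant2:(0,2)->E->(0,3)
  grid max=7 at (3,3)

(2,3) (3,3) (0,3)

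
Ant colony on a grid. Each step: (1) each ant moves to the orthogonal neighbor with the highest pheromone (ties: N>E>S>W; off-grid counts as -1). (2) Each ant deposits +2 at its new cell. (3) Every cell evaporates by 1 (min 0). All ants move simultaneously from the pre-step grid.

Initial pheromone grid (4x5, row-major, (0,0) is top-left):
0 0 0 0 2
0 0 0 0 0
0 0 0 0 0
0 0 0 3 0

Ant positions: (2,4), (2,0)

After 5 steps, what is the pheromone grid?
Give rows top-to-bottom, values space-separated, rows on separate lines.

After step 1: ants at (1,4),(1,0)
  0 0 0 0 1
  1 0 0 0 1
  0 0 0 0 0
  0 0 0 2 0
After step 2: ants at (0,4),(0,0)
  1 0 0 0 2
  0 0 0 0 0
  0 0 0 0 0
  0 0 0 1 0
After step 3: ants at (1,4),(0,1)
  0 1 0 0 1
  0 0 0 0 1
  0 0 0 0 0
  0 0 0 0 0
After step 4: ants at (0,4),(0,2)
  0 0 1 0 2
  0 0 0 0 0
  0 0 0 0 0
  0 0 0 0 0
After step 5: ants at (1,4),(0,3)
  0 0 0 1 1
  0 0 0 0 1
  0 0 0 0 0
  0 0 0 0 0

0 0 0 1 1
0 0 0 0 1
0 0 0 0 0
0 0 0 0 0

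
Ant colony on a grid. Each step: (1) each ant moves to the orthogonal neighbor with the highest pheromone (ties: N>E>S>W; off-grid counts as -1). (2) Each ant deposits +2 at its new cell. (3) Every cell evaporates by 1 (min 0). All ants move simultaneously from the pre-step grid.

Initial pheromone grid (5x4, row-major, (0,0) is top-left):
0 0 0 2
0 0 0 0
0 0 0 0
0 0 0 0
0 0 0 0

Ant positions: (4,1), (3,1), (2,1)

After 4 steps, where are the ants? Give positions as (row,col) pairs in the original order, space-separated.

Step 1: ant0:(4,1)->N->(3,1) | ant1:(3,1)->N->(2,1) | ant2:(2,1)->N->(1,1)
  grid max=1 at (0,3)
Step 2: ant0:(3,1)->N->(2,1) | ant1:(2,1)->N->(1,1) | ant2:(1,1)->S->(2,1)
  grid max=4 at (2,1)
Step 3: ant0:(2,1)->N->(1,1) | ant1:(1,1)->S->(2,1) | ant2:(2,1)->N->(1,1)
  grid max=5 at (1,1)
Step 4: ant0:(1,1)->S->(2,1) | ant1:(2,1)->N->(1,1) | ant2:(1,1)->S->(2,1)
  grid max=8 at (2,1)

(2,1) (1,1) (2,1)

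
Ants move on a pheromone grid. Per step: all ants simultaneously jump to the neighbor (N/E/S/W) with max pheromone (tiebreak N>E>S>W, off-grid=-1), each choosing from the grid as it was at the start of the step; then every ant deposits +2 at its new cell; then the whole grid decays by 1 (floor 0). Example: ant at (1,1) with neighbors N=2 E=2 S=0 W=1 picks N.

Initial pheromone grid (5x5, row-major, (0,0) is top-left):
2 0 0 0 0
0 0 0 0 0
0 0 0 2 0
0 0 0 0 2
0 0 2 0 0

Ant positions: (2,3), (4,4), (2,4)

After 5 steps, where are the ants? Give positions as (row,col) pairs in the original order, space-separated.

Step 1: ant0:(2,3)->N->(1,3) | ant1:(4,4)->N->(3,4) | ant2:(2,4)->S->(3,4)
  grid max=5 at (3,4)
Step 2: ant0:(1,3)->S->(2,3) | ant1:(3,4)->N->(2,4) | ant2:(3,4)->N->(2,4)
  grid max=4 at (3,4)
Step 3: ant0:(2,3)->E->(2,4) | ant1:(2,4)->S->(3,4) | ant2:(2,4)->S->(3,4)
  grid max=7 at (3,4)
Step 4: ant0:(2,4)->S->(3,4) | ant1:(3,4)->N->(2,4) | ant2:(3,4)->N->(2,4)
  grid max=8 at (3,4)
Step 5: ant0:(3,4)->N->(2,4) | ant1:(2,4)->S->(3,4) | ant2:(2,4)->S->(3,4)
  grid max=11 at (3,4)

(2,4) (3,4) (3,4)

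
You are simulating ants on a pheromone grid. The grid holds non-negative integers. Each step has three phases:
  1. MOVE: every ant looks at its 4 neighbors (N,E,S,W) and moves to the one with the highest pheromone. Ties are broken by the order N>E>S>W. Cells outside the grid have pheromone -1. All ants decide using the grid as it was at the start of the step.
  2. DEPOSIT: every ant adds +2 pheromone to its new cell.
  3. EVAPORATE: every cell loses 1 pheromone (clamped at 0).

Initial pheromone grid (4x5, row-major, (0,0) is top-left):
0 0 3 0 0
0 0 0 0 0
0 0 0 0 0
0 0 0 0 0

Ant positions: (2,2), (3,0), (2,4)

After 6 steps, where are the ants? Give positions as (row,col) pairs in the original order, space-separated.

Step 1: ant0:(2,2)->N->(1,2) | ant1:(3,0)->N->(2,0) | ant2:(2,4)->N->(1,4)
  grid max=2 at (0,2)
Step 2: ant0:(1,2)->N->(0,2) | ant1:(2,0)->N->(1,0) | ant2:(1,4)->N->(0,4)
  grid max=3 at (0,2)
Step 3: ant0:(0,2)->E->(0,3) | ant1:(1,0)->N->(0,0) | ant2:(0,4)->S->(1,4)
  grid max=2 at (0,2)
Step 4: ant0:(0,3)->W->(0,2) | ant1:(0,0)->E->(0,1) | ant2:(1,4)->N->(0,4)
  grid max=3 at (0,2)
Step 5: ant0:(0,2)->W->(0,1) | ant1:(0,1)->E->(0,2) | ant2:(0,4)->S->(1,4)
  grid max=4 at (0,2)
Step 6: ant0:(0,1)->E->(0,2) | ant1:(0,2)->W->(0,1) | ant2:(1,4)->N->(0,4)
  grid max=5 at (0,2)

(0,2) (0,1) (0,4)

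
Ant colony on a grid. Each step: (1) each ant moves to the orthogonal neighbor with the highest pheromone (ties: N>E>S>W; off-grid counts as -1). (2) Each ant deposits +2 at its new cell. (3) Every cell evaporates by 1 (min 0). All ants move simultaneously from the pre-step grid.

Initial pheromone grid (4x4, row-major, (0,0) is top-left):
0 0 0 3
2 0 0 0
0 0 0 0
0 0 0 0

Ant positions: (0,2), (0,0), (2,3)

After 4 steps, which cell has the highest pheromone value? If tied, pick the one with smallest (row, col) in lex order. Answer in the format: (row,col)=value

Step 1: ant0:(0,2)->E->(0,3) | ant1:(0,0)->S->(1,0) | ant2:(2,3)->N->(1,3)
  grid max=4 at (0,3)
Step 2: ant0:(0,3)->S->(1,3) | ant1:(1,0)->N->(0,0) | ant2:(1,3)->N->(0,3)
  grid max=5 at (0,3)
Step 3: ant0:(1,3)->N->(0,3) | ant1:(0,0)->S->(1,0) | ant2:(0,3)->S->(1,3)
  grid max=6 at (0,3)
Step 4: ant0:(0,3)->S->(1,3) | ant1:(1,0)->N->(0,0) | ant2:(1,3)->N->(0,3)
  grid max=7 at (0,3)
Final grid:
  1 0 0 7
  2 0 0 4
  0 0 0 0
  0 0 0 0
Max pheromone 7 at (0,3)

Answer: (0,3)=7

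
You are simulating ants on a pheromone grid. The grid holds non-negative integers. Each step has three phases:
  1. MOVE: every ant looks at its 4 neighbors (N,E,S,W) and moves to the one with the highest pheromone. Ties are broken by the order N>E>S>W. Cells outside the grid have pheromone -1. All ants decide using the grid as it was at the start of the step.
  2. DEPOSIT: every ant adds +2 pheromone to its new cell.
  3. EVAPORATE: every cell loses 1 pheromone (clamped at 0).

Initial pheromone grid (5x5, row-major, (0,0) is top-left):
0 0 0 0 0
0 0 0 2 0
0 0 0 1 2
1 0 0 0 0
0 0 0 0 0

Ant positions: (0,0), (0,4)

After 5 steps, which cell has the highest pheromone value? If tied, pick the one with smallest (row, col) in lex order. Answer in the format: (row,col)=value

Step 1: ant0:(0,0)->E->(0,1) | ant1:(0,4)->S->(1,4)
  grid max=1 at (0,1)
Step 2: ant0:(0,1)->E->(0,2) | ant1:(1,4)->S->(2,4)
  grid max=2 at (2,4)
Step 3: ant0:(0,2)->E->(0,3) | ant1:(2,4)->N->(1,4)
  grid max=1 at (0,3)
Step 4: ant0:(0,3)->E->(0,4) | ant1:(1,4)->S->(2,4)
  grid max=2 at (2,4)
Step 5: ant0:(0,4)->S->(1,4) | ant1:(2,4)->N->(1,4)
  grid max=3 at (1,4)
Final grid:
  0 0 0 0 0
  0 0 0 0 3
  0 0 0 0 1
  0 0 0 0 0
  0 0 0 0 0
Max pheromone 3 at (1,4)

Answer: (1,4)=3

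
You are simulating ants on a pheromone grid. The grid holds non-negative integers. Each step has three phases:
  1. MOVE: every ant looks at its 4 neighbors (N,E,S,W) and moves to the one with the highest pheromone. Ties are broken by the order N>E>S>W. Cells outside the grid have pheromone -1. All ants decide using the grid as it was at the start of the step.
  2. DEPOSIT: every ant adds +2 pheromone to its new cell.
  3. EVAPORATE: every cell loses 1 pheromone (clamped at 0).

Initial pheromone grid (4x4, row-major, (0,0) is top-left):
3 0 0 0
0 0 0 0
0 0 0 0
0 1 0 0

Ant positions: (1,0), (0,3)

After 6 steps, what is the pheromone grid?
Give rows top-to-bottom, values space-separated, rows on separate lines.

After step 1: ants at (0,0),(1,3)
  4 0 0 0
  0 0 0 1
  0 0 0 0
  0 0 0 0
After step 2: ants at (0,1),(0,3)
  3 1 0 1
  0 0 0 0
  0 0 0 0
  0 0 0 0
After step 3: ants at (0,0),(1,3)
  4 0 0 0
  0 0 0 1
  0 0 0 0
  0 0 0 0
After step 4: ants at (0,1),(0,3)
  3 1 0 1
  0 0 0 0
  0 0 0 0
  0 0 0 0
After step 5: ants at (0,0),(1,3)
  4 0 0 0
  0 0 0 1
  0 0 0 0
  0 0 0 0
After step 6: ants at (0,1),(0,3)
  3 1 0 1
  0 0 0 0
  0 0 0 0
  0 0 0 0

3 1 0 1
0 0 0 0
0 0 0 0
0 0 0 0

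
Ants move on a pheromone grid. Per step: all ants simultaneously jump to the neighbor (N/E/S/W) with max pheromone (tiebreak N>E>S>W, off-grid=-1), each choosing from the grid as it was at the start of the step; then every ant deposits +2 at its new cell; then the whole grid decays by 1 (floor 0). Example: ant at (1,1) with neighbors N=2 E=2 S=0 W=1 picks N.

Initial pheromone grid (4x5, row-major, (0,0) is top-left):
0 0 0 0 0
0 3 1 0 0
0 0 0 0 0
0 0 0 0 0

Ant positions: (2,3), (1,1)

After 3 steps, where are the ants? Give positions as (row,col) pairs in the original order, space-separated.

Step 1: ant0:(2,3)->N->(1,3) | ant1:(1,1)->E->(1,2)
  grid max=2 at (1,1)
Step 2: ant0:(1,3)->W->(1,2) | ant1:(1,2)->W->(1,1)
  grid max=3 at (1,1)
Step 3: ant0:(1,2)->W->(1,1) | ant1:(1,1)->E->(1,2)
  grid max=4 at (1,1)

(1,1) (1,2)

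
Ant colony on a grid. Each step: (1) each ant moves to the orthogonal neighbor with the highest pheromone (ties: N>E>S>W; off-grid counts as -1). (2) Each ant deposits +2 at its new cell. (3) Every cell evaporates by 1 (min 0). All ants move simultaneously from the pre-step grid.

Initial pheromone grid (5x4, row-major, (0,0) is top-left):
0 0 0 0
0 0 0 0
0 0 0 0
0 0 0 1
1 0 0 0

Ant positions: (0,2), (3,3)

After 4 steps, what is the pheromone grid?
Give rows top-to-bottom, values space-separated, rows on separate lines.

After step 1: ants at (0,3),(2,3)
  0 0 0 1
  0 0 0 0
  0 0 0 1
  0 0 0 0
  0 0 0 0
After step 2: ants at (1,3),(1,3)
  0 0 0 0
  0 0 0 3
  0 0 0 0
  0 0 0 0
  0 0 0 0
After step 3: ants at (0,3),(0,3)
  0 0 0 3
  0 0 0 2
  0 0 0 0
  0 0 0 0
  0 0 0 0
After step 4: ants at (1,3),(1,3)
  0 0 0 2
  0 0 0 5
  0 0 0 0
  0 0 0 0
  0 0 0 0

0 0 0 2
0 0 0 5
0 0 0 0
0 0 0 0
0 0 0 0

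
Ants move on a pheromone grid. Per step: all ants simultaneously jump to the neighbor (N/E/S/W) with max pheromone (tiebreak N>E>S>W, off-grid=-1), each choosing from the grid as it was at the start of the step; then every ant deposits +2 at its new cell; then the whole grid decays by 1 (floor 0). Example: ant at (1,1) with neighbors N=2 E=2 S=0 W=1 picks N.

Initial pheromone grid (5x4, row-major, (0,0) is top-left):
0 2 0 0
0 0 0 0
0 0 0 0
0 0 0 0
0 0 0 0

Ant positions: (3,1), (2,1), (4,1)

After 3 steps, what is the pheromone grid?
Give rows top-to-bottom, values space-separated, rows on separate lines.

After step 1: ants at (2,1),(1,1),(3,1)
  0 1 0 0
  0 1 0 0
  0 1 0 0
  0 1 0 0
  0 0 0 0
After step 2: ants at (1,1),(0,1),(2,1)
  0 2 0 0
  0 2 0 0
  0 2 0 0
  0 0 0 0
  0 0 0 0
After step 3: ants at (0,1),(1,1),(1,1)
  0 3 0 0
  0 5 0 0
  0 1 0 0
  0 0 0 0
  0 0 0 0

0 3 0 0
0 5 0 0
0 1 0 0
0 0 0 0
0 0 0 0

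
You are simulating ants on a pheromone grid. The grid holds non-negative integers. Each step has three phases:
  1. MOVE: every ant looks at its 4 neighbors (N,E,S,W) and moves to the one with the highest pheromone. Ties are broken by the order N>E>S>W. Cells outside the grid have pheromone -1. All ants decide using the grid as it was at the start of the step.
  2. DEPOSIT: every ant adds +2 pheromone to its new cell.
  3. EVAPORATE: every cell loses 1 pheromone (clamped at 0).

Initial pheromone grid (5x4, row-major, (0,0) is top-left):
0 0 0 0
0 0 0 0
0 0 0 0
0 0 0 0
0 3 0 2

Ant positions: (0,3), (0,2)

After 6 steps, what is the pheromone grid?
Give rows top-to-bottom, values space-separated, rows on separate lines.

After step 1: ants at (1,3),(0,3)
  0 0 0 1
  0 0 0 1
  0 0 0 0
  0 0 0 0
  0 2 0 1
After step 2: ants at (0,3),(1,3)
  0 0 0 2
  0 0 0 2
  0 0 0 0
  0 0 0 0
  0 1 0 0
After step 3: ants at (1,3),(0,3)
  0 0 0 3
  0 0 0 3
  0 0 0 0
  0 0 0 0
  0 0 0 0
After step 4: ants at (0,3),(1,3)
  0 0 0 4
  0 0 0 4
  0 0 0 0
  0 0 0 0
  0 0 0 0
After step 5: ants at (1,3),(0,3)
  0 0 0 5
  0 0 0 5
  0 0 0 0
  0 0 0 0
  0 0 0 0
After step 6: ants at (0,3),(1,3)
  0 0 0 6
  0 0 0 6
  0 0 0 0
  0 0 0 0
  0 0 0 0

0 0 0 6
0 0 0 6
0 0 0 0
0 0 0 0
0 0 0 0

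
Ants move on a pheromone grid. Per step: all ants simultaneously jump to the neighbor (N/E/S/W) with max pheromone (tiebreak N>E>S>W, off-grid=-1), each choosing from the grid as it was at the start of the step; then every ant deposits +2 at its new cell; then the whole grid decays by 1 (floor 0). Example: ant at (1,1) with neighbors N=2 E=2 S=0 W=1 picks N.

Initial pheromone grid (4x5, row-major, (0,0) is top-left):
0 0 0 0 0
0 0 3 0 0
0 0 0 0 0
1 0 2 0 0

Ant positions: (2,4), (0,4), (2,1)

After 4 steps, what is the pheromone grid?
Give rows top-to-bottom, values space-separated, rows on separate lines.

After step 1: ants at (1,4),(1,4),(1,1)
  0 0 0 0 0
  0 1 2 0 3
  0 0 0 0 0
  0 0 1 0 0
After step 2: ants at (0,4),(0,4),(1,2)
  0 0 0 0 3
  0 0 3 0 2
  0 0 0 0 0
  0 0 0 0 0
After step 3: ants at (1,4),(1,4),(0,2)
  0 0 1 0 2
  0 0 2 0 5
  0 0 0 0 0
  0 0 0 0 0
After step 4: ants at (0,4),(0,4),(1,2)
  0 0 0 0 5
  0 0 3 0 4
  0 0 0 0 0
  0 0 0 0 0

0 0 0 0 5
0 0 3 0 4
0 0 0 0 0
0 0 0 0 0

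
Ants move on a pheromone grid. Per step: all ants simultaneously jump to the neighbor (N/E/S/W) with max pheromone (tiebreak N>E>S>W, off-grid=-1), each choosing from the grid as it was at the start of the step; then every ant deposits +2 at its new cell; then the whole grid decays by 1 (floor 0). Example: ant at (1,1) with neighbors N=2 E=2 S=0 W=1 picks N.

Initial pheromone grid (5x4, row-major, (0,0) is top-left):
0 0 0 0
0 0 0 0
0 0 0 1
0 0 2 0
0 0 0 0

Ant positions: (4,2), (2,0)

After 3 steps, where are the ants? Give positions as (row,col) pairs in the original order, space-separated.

Step 1: ant0:(4,2)->N->(3,2) | ant1:(2,0)->N->(1,0)
  grid max=3 at (3,2)
Step 2: ant0:(3,2)->N->(2,2) | ant1:(1,0)->N->(0,0)
  grid max=2 at (3,2)
Step 3: ant0:(2,2)->S->(3,2) | ant1:(0,0)->E->(0,1)
  grid max=3 at (3,2)

(3,2) (0,1)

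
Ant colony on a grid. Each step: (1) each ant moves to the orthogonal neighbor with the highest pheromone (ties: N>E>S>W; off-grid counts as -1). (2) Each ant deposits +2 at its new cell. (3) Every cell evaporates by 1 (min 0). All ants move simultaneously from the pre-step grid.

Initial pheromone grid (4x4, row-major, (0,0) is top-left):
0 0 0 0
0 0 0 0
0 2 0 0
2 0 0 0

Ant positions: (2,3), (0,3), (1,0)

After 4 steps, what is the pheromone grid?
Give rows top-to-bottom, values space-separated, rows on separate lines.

After step 1: ants at (1,3),(1,3),(0,0)
  1 0 0 0
  0 0 0 3
  0 1 0 0
  1 0 0 0
After step 2: ants at (0,3),(0,3),(0,1)
  0 1 0 3
  0 0 0 2
  0 0 0 0
  0 0 0 0
After step 3: ants at (1,3),(1,3),(0,2)
  0 0 1 2
  0 0 0 5
  0 0 0 0
  0 0 0 0
After step 4: ants at (0,3),(0,3),(0,3)
  0 0 0 7
  0 0 0 4
  0 0 0 0
  0 0 0 0

0 0 0 7
0 0 0 4
0 0 0 0
0 0 0 0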